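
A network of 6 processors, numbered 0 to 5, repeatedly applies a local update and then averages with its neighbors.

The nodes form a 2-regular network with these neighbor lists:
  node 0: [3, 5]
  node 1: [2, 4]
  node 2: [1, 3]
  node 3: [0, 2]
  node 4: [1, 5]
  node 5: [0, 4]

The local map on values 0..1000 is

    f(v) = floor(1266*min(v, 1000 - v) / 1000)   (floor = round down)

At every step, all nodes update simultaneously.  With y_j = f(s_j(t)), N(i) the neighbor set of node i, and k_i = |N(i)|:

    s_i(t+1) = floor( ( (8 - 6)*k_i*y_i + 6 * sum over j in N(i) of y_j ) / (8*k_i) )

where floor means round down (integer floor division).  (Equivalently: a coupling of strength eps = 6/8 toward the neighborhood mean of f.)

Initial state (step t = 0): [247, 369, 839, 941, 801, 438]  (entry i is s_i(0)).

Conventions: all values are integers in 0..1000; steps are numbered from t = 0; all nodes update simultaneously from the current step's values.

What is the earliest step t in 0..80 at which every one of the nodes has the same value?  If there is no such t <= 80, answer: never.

Simulating step by step:
t=0: [247, 369, 839, 941, 801, 438]  (not all equal)
t=1: [313, 287, 253, 211, 445, 349]  (not all equal)
t=2: [364, 421, 316, 335, 442, 469]  (not all equal)
t=3: [496, 492, 458, 428, 561, 530]  (not all equal)
t=4: [582, 580, 580, 587, 595, 592]  (not all equal)
t=5: [521, 523, 527, 528, 520, 519]  (not all equal)
t=6: [603, 602, 599, 600, 605, 606]  (not all equal)
t=7: [502, 503, 505, 504, 500, 500]  (not all equal)
t=8: [630, 629, 627, 627, 631, 631]  (not all equal)
t=9: [469, 469, 470, 470, 467, 467]  (not all equal)
t=10: [593, 593, 594, 594, 591, 591]  (not all equal)
t=11: [515, 515, 513, 513, 516, 516]  (not all equal)
t=12: [614, 614, 615, 615, 612, 612]  (not all equal)
t=13: [488, 488, 487, 487, 489, 489]  (not all equal)
t=14: [617, 617, 616, 616, 618, 618]  (not all equal)
t=15: [484, 484, 485, 485, 483, 483]  (not all equal)
t=16: [612, 612, 613, 613, 611, 611]  (not all equal)
t=17: [490, 490, 489, 489, 491, 491]  (not all equal)
t=18: [620, 620, 619, 619, 620, 620]  (not all equal)
t=19: [481, 481, 481, 481, 481, 481]  (all equal)

Answer: 19
Key observation: Synchronization is absorbing here: once all nodes are equal they stay equal, and step 19 is the first all-equal step.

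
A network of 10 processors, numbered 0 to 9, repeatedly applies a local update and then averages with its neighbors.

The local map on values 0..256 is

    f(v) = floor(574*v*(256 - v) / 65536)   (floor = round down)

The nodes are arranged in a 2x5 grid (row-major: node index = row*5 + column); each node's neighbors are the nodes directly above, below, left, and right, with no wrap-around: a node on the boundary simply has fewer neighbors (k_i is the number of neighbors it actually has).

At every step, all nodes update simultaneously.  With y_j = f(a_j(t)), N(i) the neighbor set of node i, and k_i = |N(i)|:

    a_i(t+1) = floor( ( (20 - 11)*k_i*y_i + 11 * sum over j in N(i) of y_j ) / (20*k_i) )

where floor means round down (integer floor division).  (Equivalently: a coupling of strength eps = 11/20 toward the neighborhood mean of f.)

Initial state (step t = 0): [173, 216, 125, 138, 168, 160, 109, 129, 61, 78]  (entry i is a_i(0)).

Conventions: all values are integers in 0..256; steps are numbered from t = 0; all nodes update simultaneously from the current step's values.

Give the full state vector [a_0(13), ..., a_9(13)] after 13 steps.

Answer: [141, 141, 141, 141, 141, 141, 141, 141, 141, 141]

Derivation:
t=0: [173, 216, 125, 138, 168, 160, 109, 129, 61, 78]
t=1: [113, 108, 130, 132, 130, 133, 127, 135, 121, 118]
t=2: [141, 140, 142, 143, 142, 142, 142, 143, 142, 142]
t=3: [141, 141, 141, 141, 141, 141, 141, 141, 141, 141]
t=4: [142, 142, 142, 142, 142, 142, 142, 142, 142, 142]
t=5: [141, 141, 141, 141, 141, 141, 141, 141, 141, 141]
t=6: [142, 142, 142, 142, 142, 142, 142, 142, 142, 142]
t=7: [141, 141, 141, 141, 141, 141, 141, 141, 141, 141]
t=8: [142, 142, 142, 142, 142, 142, 142, 142, 142, 142]
t=9: [141, 141, 141, 141, 141, 141, 141, 141, 141, 141]
t=10: [142, 142, 142, 142, 142, 142, 142, 142, 142, 142]
t=11: [141, 141, 141, 141, 141, 141, 141, 141, 141, 141]
t=12: [142, 142, 142, 142, 142, 142, 142, 142, 142, 142]
t=13: [141, 141, 141, 141, 141, 141, 141, 141, 141, 141]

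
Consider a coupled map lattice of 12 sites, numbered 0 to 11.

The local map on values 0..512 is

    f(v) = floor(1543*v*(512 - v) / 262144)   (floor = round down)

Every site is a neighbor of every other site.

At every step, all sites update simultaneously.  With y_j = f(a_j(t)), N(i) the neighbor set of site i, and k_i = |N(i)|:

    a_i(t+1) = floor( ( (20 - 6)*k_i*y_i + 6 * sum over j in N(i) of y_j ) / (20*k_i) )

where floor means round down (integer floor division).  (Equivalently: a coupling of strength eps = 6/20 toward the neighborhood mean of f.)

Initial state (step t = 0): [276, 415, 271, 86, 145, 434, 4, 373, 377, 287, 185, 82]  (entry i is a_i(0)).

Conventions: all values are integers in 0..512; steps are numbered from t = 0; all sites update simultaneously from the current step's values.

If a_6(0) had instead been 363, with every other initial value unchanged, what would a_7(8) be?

Answer: a_7(8) = 361
Key observation: This trace re-runs the system from the modified initial state.

Derivation:
t=0: [276, 415, 271, 86, 145, 434, 363, 373, 377, 287, 185, 82]
t=1: [355, 256, 356, 242, 308, 231, 311, 303, 299, 353, 337, 237]
t=2: [339, 377, 337, 376, 366, 375, 365, 368, 370, 340, 351, 376]
t=3: [336, 305, 337, 305, 315, 307, 316, 313, 312, 335, 327, 305]
t=4: [352, 368, 351, 368, 364, 367, 363, 364, 365, 353, 357, 368]
t=5: [327, 313, 327, 313, 317, 315, 318, 317, 316, 326, 323, 313]
t=6: [357, 364, 357, 364, 362, 363, 362, 362, 363, 357, 359, 364]
t=7: [323, 318, 323, 318, 319, 318, 319, 319, 318, 323, 322, 318]
t=8: [359, 362, 359, 362, 361, 362, 361, 361, 362, 359, 360, 362]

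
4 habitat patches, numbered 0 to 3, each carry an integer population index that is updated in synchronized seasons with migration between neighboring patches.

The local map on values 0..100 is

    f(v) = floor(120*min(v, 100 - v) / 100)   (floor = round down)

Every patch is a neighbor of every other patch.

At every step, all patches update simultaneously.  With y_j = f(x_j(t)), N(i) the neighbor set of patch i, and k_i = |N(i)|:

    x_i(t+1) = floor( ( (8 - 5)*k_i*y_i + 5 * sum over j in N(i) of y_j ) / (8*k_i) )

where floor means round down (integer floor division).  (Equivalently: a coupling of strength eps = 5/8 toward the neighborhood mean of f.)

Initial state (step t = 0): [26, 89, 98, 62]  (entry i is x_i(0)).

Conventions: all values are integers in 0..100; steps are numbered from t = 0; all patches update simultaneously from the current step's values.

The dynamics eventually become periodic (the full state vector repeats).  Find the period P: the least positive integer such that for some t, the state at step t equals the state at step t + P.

Simulating step by step:
t=0: [26, 89, 98, 62]
t=1: [24, 21, 19, 26]
t=2: [26, 26, 25, 27]
t=3: [31, 31, 30, 31]
t=4: [36, 36, 36, 36]
t=5: [43, 43, 43, 43]
t=6: [51, 51, 51, 51]
t=7: [58, 58, 58, 58]
t=8: [50, 50, 50, 50]
t=9: [60, 60, 60, 60]
t=10: [48, 48, 48, 48]
t=11: [57, 57, 57, 57]
t=12: [51, 51, 51, 51]

Answer: 6
Key observation: The state at step 6, [51, 51, 51, 51], reappears at step 12 — and no state repeats earlier — so the cycle the system enters has period 6.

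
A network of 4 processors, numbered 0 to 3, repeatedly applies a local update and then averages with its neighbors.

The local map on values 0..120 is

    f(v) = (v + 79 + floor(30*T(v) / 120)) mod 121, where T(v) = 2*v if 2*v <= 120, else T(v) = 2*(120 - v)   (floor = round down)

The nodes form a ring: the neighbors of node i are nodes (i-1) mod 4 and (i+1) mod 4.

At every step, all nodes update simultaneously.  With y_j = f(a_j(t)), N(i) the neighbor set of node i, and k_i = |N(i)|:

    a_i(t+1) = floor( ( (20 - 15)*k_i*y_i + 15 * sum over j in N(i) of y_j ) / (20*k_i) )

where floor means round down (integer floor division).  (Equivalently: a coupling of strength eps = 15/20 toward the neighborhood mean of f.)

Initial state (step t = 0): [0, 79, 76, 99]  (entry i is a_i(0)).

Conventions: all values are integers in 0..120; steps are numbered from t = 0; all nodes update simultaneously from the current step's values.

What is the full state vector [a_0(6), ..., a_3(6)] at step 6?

Answer: [60, 60, 60, 60]

Derivation:
t=0: [0, 79, 76, 99]
t=1: [66, 64, 60, 67]
t=2: [50, 49, 49, 49]
t=3: [31, 31, 31, 31]
t=4: [4, 4, 4, 4]
t=5: [85, 85, 85, 85]
t=6: [60, 60, 60, 60]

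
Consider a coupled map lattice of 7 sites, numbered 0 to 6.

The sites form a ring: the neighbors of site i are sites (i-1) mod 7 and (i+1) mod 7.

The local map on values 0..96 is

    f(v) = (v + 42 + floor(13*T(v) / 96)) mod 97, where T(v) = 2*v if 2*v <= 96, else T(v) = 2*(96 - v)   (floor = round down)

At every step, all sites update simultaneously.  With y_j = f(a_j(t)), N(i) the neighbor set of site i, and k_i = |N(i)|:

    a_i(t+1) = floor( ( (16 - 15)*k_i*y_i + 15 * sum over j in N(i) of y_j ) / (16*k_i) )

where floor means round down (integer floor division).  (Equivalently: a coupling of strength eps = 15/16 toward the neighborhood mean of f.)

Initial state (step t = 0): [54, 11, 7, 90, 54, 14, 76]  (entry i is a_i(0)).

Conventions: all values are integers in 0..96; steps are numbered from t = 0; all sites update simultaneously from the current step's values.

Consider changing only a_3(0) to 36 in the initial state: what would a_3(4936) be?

Answer: a_3(4936) = 66
Key observation: The state at step 15, [19, 19, 19, 19, 19, 19, 19], reappears at step 17: the system is in a cycle of period 2 from step 15 on.  Therefore the state at step 4936 equals the state at step 15 + ((4936 - 15) mod 2) = 16, which is [66, 66, 66, 66, 66, 66, 66].

Derivation:
t=0: [54, 11, 7, 36, 54, 14, 76]
t=1: [38, 31, 69, 33, 69, 20, 33]
t=2: [82, 57, 78, 24, 71, 52, 78]
t=3: [20, 27, 41, 27, 38, 23, 19]
t=4: [70, 80, 77, 91, 74, 77, 68]
t=5: [24, 24, 32, 26, 31, 22, 24]
t=6: [72, 76, 74, 81, 72, 76, 70]
t=7: [23, 23, 27, 23, 27, 22, 24]
t=8: [71, 73, 71, 75, 70, 73, 70]
t=9: [22, 22, 24, 22, 24, 22, 22]
t=10: [69, 70, 69, 71, 69, 70, 69]
t=11: [21, 21, 21, 21, 21, 21, 21]
t=12: [68, 68, 68, 68, 68, 68, 68]
t=13: [20, 20, 20, 20, 20, 20, 20]
t=14: [67, 67, 67, 67, 67, 67, 67]
t=15: [19, 19, 19, 19, 19, 19, 19]
t=16: [66, 66, 66, 66, 66, 66, 66]
t=17: [19, 19, 19, 19, 19, 19, 19]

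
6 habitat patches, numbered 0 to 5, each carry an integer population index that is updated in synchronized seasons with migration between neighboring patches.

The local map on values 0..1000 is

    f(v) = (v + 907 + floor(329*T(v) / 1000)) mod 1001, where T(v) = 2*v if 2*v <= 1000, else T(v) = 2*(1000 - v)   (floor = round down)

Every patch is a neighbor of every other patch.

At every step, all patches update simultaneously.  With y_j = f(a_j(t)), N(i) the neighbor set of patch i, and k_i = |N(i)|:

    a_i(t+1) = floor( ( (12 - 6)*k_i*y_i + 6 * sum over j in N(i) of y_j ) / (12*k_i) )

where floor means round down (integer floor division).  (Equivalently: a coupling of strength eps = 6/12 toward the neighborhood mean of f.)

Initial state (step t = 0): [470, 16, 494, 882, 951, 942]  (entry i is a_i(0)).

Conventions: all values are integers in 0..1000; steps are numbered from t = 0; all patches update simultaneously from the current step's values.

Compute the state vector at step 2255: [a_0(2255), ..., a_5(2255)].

Simulating step by step:
t=0: [470, 16, 494, 882, 951, 942]
t=1: [772, 871, 788, 844, 853, 852]
t=2: [839, 852, 841, 849, 850, 850]
t=3: [851, 853, 852, 853, 853, 853]
t=4: [855, 855, 855, 855, 855, 855]
t=5: [856, 856, 856, 856, 856, 856]
t=6: [856, 856, 856, 856, 856, 856]

Answer: [856, 856, 856, 856, 856, 856]
Key observation: The state at step 5, [856, 856, 856, 856, 856, 856], reappears at step 6: the system is in a cycle of period 1 from step 5 on.  Therefore the state at step 2255 equals the state at step 5 + ((2255 - 5) mod 1) = 5, which is [856, 856, 856, 856, 856, 856].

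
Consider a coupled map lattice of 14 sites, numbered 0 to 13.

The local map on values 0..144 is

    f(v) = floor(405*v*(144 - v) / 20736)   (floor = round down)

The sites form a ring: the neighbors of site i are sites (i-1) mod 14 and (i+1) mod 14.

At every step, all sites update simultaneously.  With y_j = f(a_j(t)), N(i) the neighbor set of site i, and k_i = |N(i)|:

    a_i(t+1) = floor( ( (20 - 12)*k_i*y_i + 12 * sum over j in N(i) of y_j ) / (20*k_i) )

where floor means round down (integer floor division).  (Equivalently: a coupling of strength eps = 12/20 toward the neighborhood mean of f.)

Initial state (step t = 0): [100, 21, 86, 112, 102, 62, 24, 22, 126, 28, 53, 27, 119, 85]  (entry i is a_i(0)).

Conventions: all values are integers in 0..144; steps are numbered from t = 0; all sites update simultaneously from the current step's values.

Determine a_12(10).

Simulating step by step:
t=0: [100, 21, 86, 112, 102, 62, 24, 22, 126, 28, 53, 27, 119, 85]
t=1: [78, 74, 74, 82, 83, 81, 67, 50, 52, 66, 74, 70, 70, 81]
t=2: [100, 100, 100, 99, 98, 99, 97, 94, 94, 98, 100, 101, 100, 99]
t=3: [85, 85, 85, 86, 87, 87, 89, 90, 90, 88, 85, 84, 85, 85]
t=4: [97, 97, 97, 96, 96, 95, 95, 94, 94, 95, 97, 97, 97, 97]
t=5: [89, 89, 89, 89, 90, 90, 90, 90, 90, 90, 89, 89, 89, 89]
t=6: [95, 95, 95, 94, 94, 94, 94, 94, 94, 94, 94, 95, 95, 95]
t=7: [90, 90, 90, 90, 91, 91, 91, 91, 91, 91, 90, 90, 90, 90]
t=8: [94, 94, 94, 94, 94, 94, 94, 94, 94, 94, 94, 94, 94, 94]
t=9: [91, 91, 91, 91, 91, 91, 91, 91, 91, 91, 91, 91, 91, 91]
t=10: [94, 94, 94, 94, 94, 94, 94, 94, 94, 94, 94, 94, 94, 94]

Answer: a_12(10) = 94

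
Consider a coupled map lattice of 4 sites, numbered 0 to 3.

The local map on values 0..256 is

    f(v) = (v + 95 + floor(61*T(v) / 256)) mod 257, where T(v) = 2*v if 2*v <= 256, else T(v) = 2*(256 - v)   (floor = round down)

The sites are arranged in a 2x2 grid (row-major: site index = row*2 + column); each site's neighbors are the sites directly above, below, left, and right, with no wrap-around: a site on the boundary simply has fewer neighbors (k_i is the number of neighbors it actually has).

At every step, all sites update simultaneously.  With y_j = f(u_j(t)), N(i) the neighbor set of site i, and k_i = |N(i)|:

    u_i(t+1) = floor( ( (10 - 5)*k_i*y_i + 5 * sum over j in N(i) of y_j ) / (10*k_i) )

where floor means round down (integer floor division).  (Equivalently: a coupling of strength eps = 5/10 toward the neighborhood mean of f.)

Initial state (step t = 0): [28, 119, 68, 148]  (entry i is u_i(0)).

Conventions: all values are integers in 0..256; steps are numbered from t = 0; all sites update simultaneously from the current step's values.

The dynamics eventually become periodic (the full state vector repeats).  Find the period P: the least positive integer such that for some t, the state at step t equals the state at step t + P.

Simulating step by step:
t=0: [28, 119, 68, 148]
t=1: [120, 49, 140, 70]
t=2: [57, 136, 69, 149]
t=3: [146, 69, 152, 75]
t=4: [76, 158, 79, 161]
t=5: [166, 83, 168, 85]
t=6: [89, 175, 90, 176]
t=7: [182, 95, 183, 95]
t=8: [100, 190, 100, 190]
t=9: [196, 104, 196, 104]
t=10: [108, 201, 108, 201]
t=11: [206, 112, 206, 112]
t=12: [51, 19, 51, 19]
t=13: [158, 134, 158, 134]
t=14: [39, 33, 39, 33]
t=15: [149, 145, 149, 145]
t=16: [36, 35, 36, 35]
t=17: [147, 146, 147, 146]
t=18: [36, 36, 36, 36]
t=19: [148, 148, 148, 148]
t=20: [37, 37, 37, 37]
t=21: [149, 149, 149, 149]
t=22: [37, 37, 37, 37]

Answer: 2
Key observation: The state at step 20, [37, 37, 37, 37], reappears at step 22 — and no state repeats earlier — so the cycle the system enters has period 2.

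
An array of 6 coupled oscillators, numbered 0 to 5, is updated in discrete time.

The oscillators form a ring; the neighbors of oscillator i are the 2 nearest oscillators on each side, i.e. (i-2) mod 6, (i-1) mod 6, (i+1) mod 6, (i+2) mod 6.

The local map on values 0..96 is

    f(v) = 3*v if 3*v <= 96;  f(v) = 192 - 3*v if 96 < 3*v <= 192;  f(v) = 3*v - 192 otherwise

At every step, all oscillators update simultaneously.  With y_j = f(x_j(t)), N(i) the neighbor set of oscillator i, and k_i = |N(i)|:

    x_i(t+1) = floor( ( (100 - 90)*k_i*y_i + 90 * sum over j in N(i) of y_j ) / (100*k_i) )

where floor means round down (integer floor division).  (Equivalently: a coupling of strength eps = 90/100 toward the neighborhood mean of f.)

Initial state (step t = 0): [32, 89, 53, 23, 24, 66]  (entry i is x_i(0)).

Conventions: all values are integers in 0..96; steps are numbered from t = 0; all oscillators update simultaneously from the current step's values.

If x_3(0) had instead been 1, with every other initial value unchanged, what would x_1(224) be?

Answer: x_1(224) = 29
Key observation: The state at step 19, [53, 56, 55, 53, 56, 55], reappears at step 22: the system is in a cycle of period 3 from step 19 on.  Therefore the state at step 224 equals the state at step 19 + ((224 - 19) mod 3) = 20, which is [26, 29, 28, 26, 29, 28].

Derivation:
t=0: [32, 89, 53, 1, 24, 66]
t=1: [51, 38, 58, 42, 38, 55]
t=2: [49, 41, 60, 51, 41, 61]
t=3: [40, 30, 51, 39, 30, 50]
t=4: [65, 60, 77, 66, 60, 77]
t=5: [23, 20, 11, 23, 20, 11]
t=6: [48, 51, 61, 48, 51, 61]
t=7: [26, 29, 40, 26, 29, 40]
t=8: [79, 76, 81, 79, 76, 81]
t=9: [43, 46, 41, 43, 46, 41]
t=10: [61, 64, 59, 61, 64, 59]
t=11: [7, 10, 5, 7, 10, 5]
t=12: [22, 19, 24, 22, 19, 24]
t=13: [64, 67, 62, 64, 67, 62]
t=14: [6, 3, 4, 6, 3, 4]
t=15: [11, 14, 13, 11, 14, 13]
t=16: [39, 36, 37, 39, 36, 37]
t=17: [81, 78, 79, 81, 78, 79]
t=18: [44, 47, 46, 44, 47, 46]
t=19: [53, 56, 55, 53, 56, 55]
t=20: [26, 29, 28, 26, 29, 28]
t=21: [84, 81, 82, 84, 81, 82]
t=22: [53, 56, 55, 53, 56, 55]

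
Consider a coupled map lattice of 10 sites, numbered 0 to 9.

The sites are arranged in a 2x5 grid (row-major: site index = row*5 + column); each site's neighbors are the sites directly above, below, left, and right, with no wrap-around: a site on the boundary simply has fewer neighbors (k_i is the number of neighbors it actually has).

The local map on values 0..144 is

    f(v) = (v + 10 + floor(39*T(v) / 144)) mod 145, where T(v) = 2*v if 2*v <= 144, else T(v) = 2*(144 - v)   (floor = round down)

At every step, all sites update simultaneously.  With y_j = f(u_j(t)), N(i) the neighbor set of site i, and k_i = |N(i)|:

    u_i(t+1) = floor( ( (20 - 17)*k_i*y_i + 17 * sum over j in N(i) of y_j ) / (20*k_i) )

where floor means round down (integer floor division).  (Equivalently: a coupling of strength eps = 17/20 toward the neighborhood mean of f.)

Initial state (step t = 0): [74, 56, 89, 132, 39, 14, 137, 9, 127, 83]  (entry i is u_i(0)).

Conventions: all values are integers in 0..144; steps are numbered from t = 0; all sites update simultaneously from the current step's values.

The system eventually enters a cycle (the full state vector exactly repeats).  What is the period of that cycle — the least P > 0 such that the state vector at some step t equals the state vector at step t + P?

Simulating step by step:
t=0: [74, 56, 89, 132, 39, 14, 137, 9, 127, 83]
t=1: [72, 86, 53, 56, 65, 58, 43, 41, 43, 49]
t=2: [114, 100, 97, 92, 93, 98, 96, 79, 83, 91]
t=3: [133, 134, 129, 129, 129, 135, 130, 129, 127, 128]
t=4: [3, 2, 2, 1, 1, 2, 3, 1, 1, 1]
t=5: [13, 13, 11, 11, 11, 13, 12, 12, 11, 11]
t=6: [30, 28, 27, 26, 26, 29, 29, 26, 26, 26]
t=7: [53, 53, 51, 50, 50, 54, 52, 51, 50, 50]
t=8: [91, 89, 88, 87, 87, 90, 90, 88, 87, 87]
t=9: [128, 128, 127, 127, 127, 129, 128, 128, 127, 127]
t=10: [1, 1, 1, 1, 1, 1, 1, 1, 1, 1]
t=11: [11, 11, 11, 11, 11, 11, 11, 11, 11, 11]
t=12: [26, 26, 26, 26, 26, 26, 26, 26, 26, 26]
t=13: [50, 50, 50, 50, 50, 50, 50, 50, 50, 50]
t=14: [87, 87, 87, 87, 87, 87, 87, 87, 87, 87]
t=15: [127, 127, 127, 127, 127, 127, 127, 127, 127, 127]
t=16: [1, 1, 1, 1, 1, 1, 1, 1, 1, 1]

Answer: 6
Key observation: The state at step 10, [1, 1, 1, 1, 1, 1, 1, 1, 1, 1], reappears at step 16 — and no state repeats earlier — so the cycle the system enters has period 6.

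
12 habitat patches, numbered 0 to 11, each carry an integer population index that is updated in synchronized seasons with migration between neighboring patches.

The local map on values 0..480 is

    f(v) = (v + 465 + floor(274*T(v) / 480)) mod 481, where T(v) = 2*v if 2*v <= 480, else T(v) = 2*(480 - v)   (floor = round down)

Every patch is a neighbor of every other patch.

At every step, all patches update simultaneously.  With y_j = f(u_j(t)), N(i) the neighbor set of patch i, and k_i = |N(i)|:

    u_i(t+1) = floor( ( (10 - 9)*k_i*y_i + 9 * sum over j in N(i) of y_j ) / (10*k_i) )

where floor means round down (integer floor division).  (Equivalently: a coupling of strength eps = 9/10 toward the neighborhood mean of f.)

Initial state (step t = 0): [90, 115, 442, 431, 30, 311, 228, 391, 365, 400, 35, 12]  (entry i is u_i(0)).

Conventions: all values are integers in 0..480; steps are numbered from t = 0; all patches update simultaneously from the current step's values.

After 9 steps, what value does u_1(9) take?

Answer: u_1(9) = 465

Derivation:
t=0: [90, 115, 442, 431, 30, 311, 228, 391, 365, 400, 35, 12]
t=1: [278, 279, 284, 284, 276, 275, 284, 284, 284, 284, 276, 275]
t=2: [10, 10, 10, 10, 10, 10, 10, 10, 10, 10, 10, 10]
t=3: [5, 5, 5, 5, 5, 5, 5, 5, 5, 5, 5, 5]
t=4: [475, 475, 475, 475, 475, 475, 475, 475, 475, 475, 475, 475]
t=5: [464, 464, 464, 464, 464, 464, 464, 464, 464, 464, 464, 464]
t=6: [466, 466, 466, 466, 466, 466, 466, 466, 466, 466, 466, 466]
t=7: [465, 465, 465, 465, 465, 465, 465, 465, 465, 465, 465, 465]
t=8: [466, 466, 466, 466, 466, 466, 466, 466, 466, 466, 466, 466]
t=9: [465, 465, 465, 465, 465, 465, 465, 465, 465, 465, 465, 465]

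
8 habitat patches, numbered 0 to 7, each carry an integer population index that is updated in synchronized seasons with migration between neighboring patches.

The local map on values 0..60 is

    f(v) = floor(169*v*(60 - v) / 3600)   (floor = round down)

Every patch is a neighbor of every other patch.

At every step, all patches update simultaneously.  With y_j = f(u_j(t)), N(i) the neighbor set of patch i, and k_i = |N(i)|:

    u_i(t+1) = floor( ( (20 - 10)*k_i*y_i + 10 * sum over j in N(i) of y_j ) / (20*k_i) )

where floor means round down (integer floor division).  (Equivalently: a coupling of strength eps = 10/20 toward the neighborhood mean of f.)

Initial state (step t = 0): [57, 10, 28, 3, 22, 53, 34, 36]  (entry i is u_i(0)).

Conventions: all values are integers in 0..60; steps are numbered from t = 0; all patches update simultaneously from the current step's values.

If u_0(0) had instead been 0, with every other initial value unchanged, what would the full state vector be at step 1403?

Answer: [39, 39, 39, 39, 39, 39, 39, 39]
Key observation: The state at step 4, [38, 38, 38, 38, 38, 38, 38, 38], reappears at step 6: the system is in a cycle of period 2 from step 4 on.  Therefore the state at step 1403 equals the state at step 4 + ((1403 - 4) mod 2) = 5, which is [39, 39, 39, 39, 39, 39, 39, 39].

Derivation:
t=0: [0, 10, 28, 3, 22, 53, 34, 36]
t=1: [15, 24, 33, 18, 31, 22, 32, 32]
t=2: [35, 39, 39, 37, 40, 39, 40, 40]
t=3: [39, 38, 38, 38, 37, 38, 37, 37]
t=4: [38, 38, 38, 38, 38, 38, 38, 38]
t=5: [39, 39, 39, 39, 39, 39, 39, 39]
t=6: [38, 38, 38, 38, 38, 38, 38, 38]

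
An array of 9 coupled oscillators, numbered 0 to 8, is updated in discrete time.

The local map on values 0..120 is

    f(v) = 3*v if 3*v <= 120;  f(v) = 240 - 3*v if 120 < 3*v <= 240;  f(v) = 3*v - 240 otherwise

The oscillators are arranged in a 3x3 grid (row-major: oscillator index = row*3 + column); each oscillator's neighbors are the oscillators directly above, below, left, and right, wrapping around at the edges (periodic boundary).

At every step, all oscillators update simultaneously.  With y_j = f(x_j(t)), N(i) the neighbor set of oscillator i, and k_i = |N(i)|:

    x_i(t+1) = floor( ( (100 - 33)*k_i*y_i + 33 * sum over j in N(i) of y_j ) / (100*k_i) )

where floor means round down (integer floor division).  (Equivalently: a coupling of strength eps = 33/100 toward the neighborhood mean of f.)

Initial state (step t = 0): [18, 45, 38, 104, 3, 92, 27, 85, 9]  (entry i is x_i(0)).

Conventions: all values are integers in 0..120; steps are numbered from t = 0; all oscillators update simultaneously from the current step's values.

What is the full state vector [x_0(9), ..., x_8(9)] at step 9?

Answer: [87, 77, 70, 59, 31, 56, 72, 24, 48]

Derivation:
t=0: [18, 45, 38, 104, 3, 92, 27, 85, 9]
t=1: [66, 86, 94, 63, 24, 42, 68, 28, 38]
t=2: [40, 31, 51, 55, 70, 99, 48, 76, 99]
t=3: [109, 82, 85, 75, 39, 58, 86, 30, 58]
t=4: [62, 29, 28, 33, 92, 61, 33, 77, 59]
t=5: [66, 73, 77, 86, 44, 61, 84, 29, 62]
t=6: [33, 34, 20, 30, 87, 53, 24, 74, 49]
t=7: [93, 84, 71, 82, 38, 76, 72, 35, 81]
t=8: [31, 31, 23, 19, 87, 20, 28, 82, 15]
t=9: [87, 77, 70, 59, 31, 56, 72, 24, 48]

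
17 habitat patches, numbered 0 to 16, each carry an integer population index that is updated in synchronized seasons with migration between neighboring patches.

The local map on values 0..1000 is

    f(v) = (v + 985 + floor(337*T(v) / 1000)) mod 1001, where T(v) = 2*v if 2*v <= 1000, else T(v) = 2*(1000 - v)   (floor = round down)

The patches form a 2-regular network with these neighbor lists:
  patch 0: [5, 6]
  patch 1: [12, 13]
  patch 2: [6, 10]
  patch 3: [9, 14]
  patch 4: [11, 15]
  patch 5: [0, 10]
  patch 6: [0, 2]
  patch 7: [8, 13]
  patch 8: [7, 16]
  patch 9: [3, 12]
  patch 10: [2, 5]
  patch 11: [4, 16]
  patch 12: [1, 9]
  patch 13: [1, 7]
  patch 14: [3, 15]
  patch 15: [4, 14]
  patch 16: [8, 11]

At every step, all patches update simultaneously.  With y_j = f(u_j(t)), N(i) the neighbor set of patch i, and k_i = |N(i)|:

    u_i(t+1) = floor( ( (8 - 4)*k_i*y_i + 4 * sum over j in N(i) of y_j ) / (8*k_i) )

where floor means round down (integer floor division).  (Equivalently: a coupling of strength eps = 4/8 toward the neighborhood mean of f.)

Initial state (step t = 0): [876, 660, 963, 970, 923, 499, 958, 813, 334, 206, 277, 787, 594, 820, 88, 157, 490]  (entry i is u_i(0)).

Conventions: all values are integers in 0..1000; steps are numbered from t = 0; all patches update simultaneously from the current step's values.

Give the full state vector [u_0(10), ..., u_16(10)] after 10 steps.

Simulating step by step:
t=0: [876, 660, 963, 970, 923, 499, 958, 813, 334, 206, 277, 787, 594, 820, 88, 157, 490]
t=1: [918, 880, 839, 601, 769, 757, 963, 828, 703, 620, 671, 897, 725, 911, 370, 395, 766]
t=2: [947, 934, 927, 792, 852, 910, 957, 923, 902, 866, 896, 928, 898, 944, 676, 700, 912]
t=3: [963, 959, 959, 912, 929, 956, 966, 958, 954, 936, 953, 952, 950, 962, 889, 896, 955]
t=4: [970, 969, 970, 955, 959, 969, 971, 970, 969, 962, 968, 966, 966, 970, 949, 951, 968]
t=5: [973, 973, 973, 969, 970, 973, 974, 973, 973, 970, 973, 971, 972, 973, 967, 968, 972]
t=6: [975, 974, 975, 973, 973, 975, 975, 975, 974, 973, 975, 974, 974, 975, 973, 973, 974]
t=7: [975, 975, 975, 975, 975, 975, 975, 975, 975, 975, 975, 975, 975, 975, 975, 975, 975]
t=8: [975, 975, 975, 975, 975, 975, 975, 975, 975, 975, 975, 975, 975, 975, 975, 975, 975]
t=9: [975, 975, 975, 975, 975, 975, 975, 975, 975, 975, 975, 975, 975, 975, 975, 975, 975]
t=10: [975, 975, 975, 975, 975, 975, 975, 975, 975, 975, 975, 975, 975, 975, 975, 975, 975]

Answer: [975, 975, 975, 975, 975, 975, 975, 975, 975, 975, 975, 975, 975, 975, 975, 975, 975]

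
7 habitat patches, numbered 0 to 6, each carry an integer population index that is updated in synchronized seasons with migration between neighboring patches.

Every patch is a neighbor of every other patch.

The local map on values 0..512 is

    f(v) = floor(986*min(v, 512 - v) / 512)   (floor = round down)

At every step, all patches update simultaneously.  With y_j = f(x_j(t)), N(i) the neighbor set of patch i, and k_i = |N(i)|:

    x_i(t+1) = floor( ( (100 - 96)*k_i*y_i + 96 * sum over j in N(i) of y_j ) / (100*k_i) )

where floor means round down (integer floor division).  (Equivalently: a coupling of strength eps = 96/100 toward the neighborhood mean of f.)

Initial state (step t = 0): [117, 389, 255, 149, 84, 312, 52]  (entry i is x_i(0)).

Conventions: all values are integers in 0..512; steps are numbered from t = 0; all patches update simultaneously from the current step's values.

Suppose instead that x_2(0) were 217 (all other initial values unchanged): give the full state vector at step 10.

Simulating step by step:
t=0: [117, 389, 217, 149, 84, 312, 52]
t=1: [262, 261, 239, 255, 270, 243, 277]
t=2: [470, 470, 472, 469, 472, 471, 473]
t=3: [78, 78, 78, 78, 78, 78, 78]
t=4: [150, 150, 150, 150, 150, 150, 150]
t=5: [288, 288, 288, 288, 288, 288, 288]
t=6: [431, 431, 431, 431, 431, 431, 431]
t=7: [155, 155, 155, 155, 155, 155, 155]
t=8: [298, 298, 298, 298, 298, 298, 298]
t=9: [412, 412, 412, 412, 412, 412, 412]
t=10: [192, 192, 192, 192, 192, 192, 192]

Answer: [192, 192, 192, 192, 192, 192, 192]
Key observation: This trace re-runs the system from the modified initial state.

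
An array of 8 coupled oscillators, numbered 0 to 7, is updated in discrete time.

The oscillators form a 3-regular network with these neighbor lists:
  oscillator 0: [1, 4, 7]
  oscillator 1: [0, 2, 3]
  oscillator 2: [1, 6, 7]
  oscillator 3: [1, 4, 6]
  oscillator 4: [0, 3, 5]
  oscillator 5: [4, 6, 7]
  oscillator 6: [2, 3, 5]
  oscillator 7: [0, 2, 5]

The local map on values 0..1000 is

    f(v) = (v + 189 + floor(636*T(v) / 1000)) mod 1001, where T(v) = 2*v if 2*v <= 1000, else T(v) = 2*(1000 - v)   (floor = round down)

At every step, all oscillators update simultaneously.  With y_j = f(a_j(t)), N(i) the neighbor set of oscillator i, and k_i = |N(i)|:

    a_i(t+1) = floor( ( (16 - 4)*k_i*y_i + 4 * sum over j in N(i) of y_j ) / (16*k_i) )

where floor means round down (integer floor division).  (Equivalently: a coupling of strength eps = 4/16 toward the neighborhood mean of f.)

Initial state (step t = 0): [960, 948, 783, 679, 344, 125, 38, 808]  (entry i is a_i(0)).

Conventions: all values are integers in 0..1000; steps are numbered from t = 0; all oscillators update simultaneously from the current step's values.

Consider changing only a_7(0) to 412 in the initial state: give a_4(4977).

Answer: a_4(4977) = 836
Key observation: The state at step 19, [300, 248, 248, 300, 836, 836, 300, 300], reappears at step 21: the system is in a cycle of period 2 from step 19 on.  Therefore the state at step 4977 equals the state at step 19 + ((4977 - 19) mod 2) = 19, which is [300, 248, 248, 300, 836, 836, 300, 300].

Derivation:
t=0: [960, 948, 783, 679, 344, 125, 38, 412]
t=1: [256, 211, 235, 326, 806, 468, 289, 169]
t=2: [700, 702, 715, 842, 342, 326, 792, 574]
t=3: [329, 265, 266, 295, 843, 822, 301, 349]
t=4: [868, 808, 815, 802, 341, 350, 811, 899]
t=5: [285, 238, 236, 300, 842, 856, 301, 281]
t=6: [775, 749, 746, 805, 333, 331, 805, 769]
t=7: [307, 254, 255, 300, 828, 825, 300, 308]
t=8: [821, 784, 786, 808, 341, 342, 808, 823]
t=9: [297, 244, 244, 300, 842, 844, 301, 297]
t=10: [800, 763, 763, 806, 336, 336, 807, 800]
t=11: [302, 250, 250, 300, 833, 833, 300, 302]
t=12: [811, 776, 776, 807, 339, 339, 807, 811]
t=13: [299, 246, 246, 300, 839, 839, 300, 299]
t=14: [804, 767, 767, 806, 337, 337, 806, 804]
t=15: [301, 249, 249, 300, 835, 835, 300, 301]
t=16: [808, 773, 773, 807, 338, 338, 807, 808]
t=17: [300, 247, 247, 300, 836, 836, 300, 300]
t=18: [806, 770, 770, 806, 338, 338, 806, 806]
t=19: [300, 248, 248, 300, 836, 836, 300, 300]
t=20: [807, 771, 771, 807, 338, 338, 807, 807]
t=21: [300, 248, 248, 300, 836, 836, 300, 300]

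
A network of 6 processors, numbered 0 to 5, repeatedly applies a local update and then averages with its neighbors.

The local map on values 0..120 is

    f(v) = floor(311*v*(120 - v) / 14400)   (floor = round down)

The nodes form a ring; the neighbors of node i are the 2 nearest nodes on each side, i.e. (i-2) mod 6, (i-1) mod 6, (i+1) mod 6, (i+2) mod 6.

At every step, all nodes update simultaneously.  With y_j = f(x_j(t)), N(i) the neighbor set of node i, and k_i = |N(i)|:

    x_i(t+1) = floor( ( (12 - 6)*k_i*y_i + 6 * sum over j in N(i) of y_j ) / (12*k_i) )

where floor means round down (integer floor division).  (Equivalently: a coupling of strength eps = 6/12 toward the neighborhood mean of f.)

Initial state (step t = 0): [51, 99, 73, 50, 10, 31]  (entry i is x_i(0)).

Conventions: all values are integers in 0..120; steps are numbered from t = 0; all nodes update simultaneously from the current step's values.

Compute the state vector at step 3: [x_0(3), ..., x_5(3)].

Simulating step by step:
t=0: [51, 99, 73, 50, 10, 31]
t=1: [63, 57, 64, 62, 47, 56]
t=2: [76, 77, 76, 76, 75, 76]
t=3: [71, 71, 71, 71, 72, 71]

Answer: [71, 71, 71, 71, 72, 71]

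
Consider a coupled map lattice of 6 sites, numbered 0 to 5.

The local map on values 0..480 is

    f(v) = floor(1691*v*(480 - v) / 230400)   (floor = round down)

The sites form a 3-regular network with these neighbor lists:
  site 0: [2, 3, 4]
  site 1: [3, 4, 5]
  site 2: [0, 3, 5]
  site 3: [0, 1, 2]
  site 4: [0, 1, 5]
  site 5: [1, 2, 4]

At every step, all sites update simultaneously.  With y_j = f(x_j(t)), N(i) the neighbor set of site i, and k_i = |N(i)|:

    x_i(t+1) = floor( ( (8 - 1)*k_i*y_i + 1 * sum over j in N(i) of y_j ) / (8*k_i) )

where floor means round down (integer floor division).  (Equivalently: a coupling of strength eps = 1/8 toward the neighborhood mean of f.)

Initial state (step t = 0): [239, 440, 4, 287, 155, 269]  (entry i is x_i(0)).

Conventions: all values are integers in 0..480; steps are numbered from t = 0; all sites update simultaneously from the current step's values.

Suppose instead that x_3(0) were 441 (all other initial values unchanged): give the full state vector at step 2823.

Answer: [395, 395, 395, 395, 395, 395]
Key observation: The state at step 29, [422, 422, 422, 422, 422, 422], reappears at step 33: the system is in a cycle of period 4 from step 29 on.  Therefore the state at step 2823 equals the state at step 29 + ((2823 - 29) mod 4) = 31, which is [395, 395, 395, 395, 395, 395].

Derivation:
t=0: [239, 440, 4, 441, 155, 269]
t=1: [390, 150, 51, 133, 363, 385]
t=2: [258, 355, 175, 328, 309, 269]
t=3: [415, 333, 392, 366, 387, 409]
t=4: [206, 346, 251, 301, 263, 222]
t=5: [413, 348, 419, 394, 414, 416]
t=6: [204, 321, 190, 247, 205, 200]
t=7: [413, 379, 405, 418, 411, 409]
t=8: [203, 270, 219, 195, 211, 215]
t=9: [412, 415, 418, 408, 415, 417]
t=10: [204, 197, 191, 212, 197, 192]
t=11: [412, 409, 405, 415, 409, 405]
t=12: [205, 212, 220, 199, 213, 221]
t=13: [413, 415, 418, 410, 416, 419]
t=14: [202, 197, 191, 208, 195, 187]
t=15: [411, 408, 405, 414, 407, 402]
t=16: [208, 215, 220, 201, 217, 228]
t=17: [415, 417, 418, 411, 418, 420]
t=18: [196, 192, 190, 206, 190, 184]
t=19: [407, 405, 404, 412, 404, 399]
t=20: [218, 222, 224, 207, 225, 235]
t=21: [418, 419, 419, 414, 420, 421]
t=22: [190, 187, 187, 198, 184, 182]
t=23: [403, 402, 402, 408, 399, 398]
t=24: [227, 230, 229, 216, 236, 238]
t=25: [420, 421, 420, 418, 421, 421]
t=26: [184, 182, 184, 189, 182, 182]
t=27: [399, 398, 399, 402, 398, 398]
t=28: [236, 238, 236, 230, 238, 238]
t=29: [422, 422, 422, 422, 422, 422]
t=30: [179, 179, 179, 179, 179, 179]
t=31: [395, 395, 395, 395, 395, 395]
t=32: [246, 246, 246, 246, 246, 246]
t=33: [422, 422, 422, 422, 422, 422]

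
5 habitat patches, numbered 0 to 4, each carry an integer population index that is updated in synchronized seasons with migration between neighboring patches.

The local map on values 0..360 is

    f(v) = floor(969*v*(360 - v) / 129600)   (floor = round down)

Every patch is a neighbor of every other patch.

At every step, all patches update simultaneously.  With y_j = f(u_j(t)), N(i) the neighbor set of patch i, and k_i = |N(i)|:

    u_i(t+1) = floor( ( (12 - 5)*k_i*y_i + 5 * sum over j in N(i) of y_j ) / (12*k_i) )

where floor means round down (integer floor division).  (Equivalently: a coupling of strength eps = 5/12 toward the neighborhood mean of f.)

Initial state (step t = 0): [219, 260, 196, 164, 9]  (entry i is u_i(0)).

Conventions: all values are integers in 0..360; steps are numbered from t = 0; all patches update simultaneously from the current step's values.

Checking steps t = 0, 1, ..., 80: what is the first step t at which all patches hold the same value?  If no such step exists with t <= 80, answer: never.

Answer: 5
Key observation: Synchronization is absorbing here: once all patches are equal they stay equal, and step 5 is the first all-equal step.

Derivation:
t=0: [219, 260, 196, 164, 9]  (not all equal)
t=1: [206, 189, 211, 211, 107]  (not all equal)
t=2: [233, 235, 232, 232, 216]  (not all equal)
t=3: [222, 221, 222, 222, 227]  (not all equal)
t=4: [228, 228, 228, 228, 226]  (not all equal)
t=5: [225, 225, 225, 225, 225]  (all equal)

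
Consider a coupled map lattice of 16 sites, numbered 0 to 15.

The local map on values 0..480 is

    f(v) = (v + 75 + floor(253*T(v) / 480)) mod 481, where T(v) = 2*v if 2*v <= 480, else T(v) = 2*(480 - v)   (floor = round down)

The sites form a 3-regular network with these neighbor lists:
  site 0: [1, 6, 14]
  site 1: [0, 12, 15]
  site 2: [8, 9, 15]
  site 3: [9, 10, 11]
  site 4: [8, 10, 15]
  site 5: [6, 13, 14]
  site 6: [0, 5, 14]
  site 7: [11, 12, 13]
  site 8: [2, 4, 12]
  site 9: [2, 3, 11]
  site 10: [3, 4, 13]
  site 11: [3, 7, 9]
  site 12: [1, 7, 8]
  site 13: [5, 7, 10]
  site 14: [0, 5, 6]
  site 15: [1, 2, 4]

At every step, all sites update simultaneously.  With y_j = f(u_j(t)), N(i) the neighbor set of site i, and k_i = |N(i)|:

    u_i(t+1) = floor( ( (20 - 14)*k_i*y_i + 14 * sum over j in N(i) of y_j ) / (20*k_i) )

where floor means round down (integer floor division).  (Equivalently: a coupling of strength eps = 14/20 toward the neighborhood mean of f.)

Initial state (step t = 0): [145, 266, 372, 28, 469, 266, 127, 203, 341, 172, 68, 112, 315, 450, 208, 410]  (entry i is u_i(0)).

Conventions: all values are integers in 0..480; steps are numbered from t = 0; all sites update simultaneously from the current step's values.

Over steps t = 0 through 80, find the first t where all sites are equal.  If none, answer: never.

Simulating step by step:
t=0: [145, 266, 372, 28, 469, 266, 127, 203, 341, 172, 68, 112, 315, 450, 208, 410]  (not all equal)
t=1: [214, 149, 160, 260, 109, 126, 212, 110, 79, 248, 129, 224, 65, 94, 191, 78]  (not all equal)
t=2: [214, 225, 251, 137, 278, 278, 203, 213, 283, 152, 253, 126, 276, 307, 232, 322]  (not all equal)
t=3: [41, 63, 154, 294, 84, 63, 46, 126, 84, 296, 147, 280, 65, 71, 50, 77]  (not all equal)
t=4: [176, 201, 248, 151, 273, 193, 176, 219, 271, 155, 241, 141, 245, 279, 177, 266]  (not all equal)
t=5: [336, 143, 157, 312, 85, 364, 444, 137, 85, 312, 155, 300, 57, 165, 444, 66]  (not all equal)
t=6: [145, 223, 245, 155, 273, 155, 77, 267, 270, 156, 291, 146, 284, 317, 77, 299]  (not all equal)
t=7: [232, 141, 157, 316, 84, 245, 302, 151, 85, 317, 155, 315, 77, 155, 302, 76]  (not all equal)
t=8: [144, 233, 250, 154, 277, 156, 80, 280, 279, 155, 286, 152, 302, 319, 80, 304]  (not all equal)
t=9: [239, 146, 156, 318, 83, 249, 305, 154, 84, 319, 155, 318, 80, 155, 305, 81]  (not all equal)
t=10: [151, 243, 251, 154, 279, 156, 83, 283, 279, 155, 285, 154, 307, 320, 83, 308]  (not all equal)
t=11: [249, 154, 156, 319, 83, 251, 312, 154, 84, 320, 155, 319, 84, 155, 312, 84]  (not all equal)
t=12: [155, 252, 252, 154, 280, 156, 84, 285, 281, 155, 285, 154, 314, 320, 84, 314]  (not all equal)
t=13: [253, 155, 156, 319, 83, 252, 315, 154, 84, 320, 155, 319, 83, 155, 315, 84]  (not all equal)
t=14: [155, 252, 252, 154, 280, 155, 83, 285, 280, 155, 285, 154, 314, 320, 83, 315]  (not all equal)
t=15: [252, 155, 156, 319, 83, 251, 314, 154, 84, 320, 155, 319, 83, 155, 314, 84]  (not all equal)
t=16: [155, 252, 252, 154, 280, 155, 83, 285, 280, 155, 285, 154, 314, 320, 83, 315]  (not all equal)

Answer: never
Key observation: The state at step 14 reappears at step 16 — the system is in a cycle of period 2 from step 14 on.  No step 0..16 is synchronized, and the cycle repeats forever, so no step up to 80 (or ever) has all sites equal.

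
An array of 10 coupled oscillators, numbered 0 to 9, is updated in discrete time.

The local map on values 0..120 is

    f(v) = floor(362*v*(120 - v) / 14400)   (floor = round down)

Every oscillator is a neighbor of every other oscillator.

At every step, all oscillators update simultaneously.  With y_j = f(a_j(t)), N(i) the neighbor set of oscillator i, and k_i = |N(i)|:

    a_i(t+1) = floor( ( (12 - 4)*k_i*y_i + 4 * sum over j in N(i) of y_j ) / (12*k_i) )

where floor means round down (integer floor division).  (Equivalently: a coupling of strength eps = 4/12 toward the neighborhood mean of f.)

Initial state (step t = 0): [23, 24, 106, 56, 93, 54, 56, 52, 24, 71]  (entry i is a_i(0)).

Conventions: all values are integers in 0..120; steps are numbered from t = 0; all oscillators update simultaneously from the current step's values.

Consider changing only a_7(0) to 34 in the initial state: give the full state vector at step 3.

Simulating step by step:
t=0: [23, 24, 106, 56, 93, 54, 56, 34, 24, 71]
t=1: [61, 61, 49, 82, 65, 81, 82, 71, 61, 80]
t=2: [88, 88, 86, 80, 87, 81, 80, 86, 88, 81]
t=3: [71, 71, 73, 78, 72, 77, 78, 73, 71, 77]

Answer: [71, 71, 73, 78, 72, 77, 78, 73, 71, 77]
Key observation: This trace re-runs the system from the modified initial state.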